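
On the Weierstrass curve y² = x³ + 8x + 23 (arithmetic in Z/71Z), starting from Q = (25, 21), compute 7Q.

Repeated addition: build up to 7Q.
2Q: tangent at (25, 21): λ = (3·25² + 8)/(2·21) ≡ 37/42. 42⁻¹ ≡ 22 (mod 71), so λ ≡ 37·22 ≡ 33.
  x = λ² - 25 - 25 = 1089 - 50 ≡ 45; y = λ·(25 - 45) - 21 ≡ 29. → (45, 29)
3Q: (45, 29) + (25, 21). λ = (21 - 29)/(25 - 45) ≡ 63/51 mod 71. 51⁻¹ ≡ 39 (mod 71) since 51·39 = 1989 ≡ 1, so λ ≡ 43.
  x = λ² - 45 - 25 = 1849 - 70 ≡ 4; y = λ·(45 - 4) - 29 ≡ 30. → (4, 30)
4Q: (4, 30) + (25, 21). λ = (21 - 30)/(25 - 4) ≡ 62/21 mod 71. 21⁻¹ ≡ 44 (mod 71) since 21·44 = 924 ≡ 1, so λ ≡ 30.
  x = λ² - 4 - 25 = 900 - 29 ≡ 19; y = λ·(4 - 19) - 30 ≡ 17. → (19, 17)
5Q: (19, 17) + (25, 21). λ = (21 - 17)/(25 - 19) ≡ 4/6 mod 71. 6⁻¹ ≡ 12 (mod 71), so λ ≡ 48.
  x = λ² - 19 - 25 = 2304 - 44 ≡ 59; y = λ·(19 - 59) - 17 ≡ 51. → (59, 51)
6Q: (59, 51) + (25, 21). λ = (21 - 51)/(25 - 59) ≡ 41/37 mod 71. 37⁻¹ ≡ 48 (mod 71), so λ ≡ 51.
  x = λ² - 59 - 25 = 2601 - 84 ≡ 32; y = λ·(59 - 32) - 51 ≡ 48. → (32, 48)
7Q: (32, 48) + (25, 21). λ = (21 - 48)/(25 - 32) ≡ 44/64 mod 71. 64⁻¹ ≡ 10 (mod 71), so λ ≡ 14.
  x = λ² - 32 - 25 = 196 - 57 ≡ 68; y = λ·(32 - 68) - 48 ≡ 16. → (68, 16)

(68, 16)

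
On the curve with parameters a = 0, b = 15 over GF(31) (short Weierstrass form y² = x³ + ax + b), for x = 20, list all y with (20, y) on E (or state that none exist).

none

x³ + 0x + 15 = 8015 ≡ 17 (mod 31).
17 is a non-residue mod 31; no y exists.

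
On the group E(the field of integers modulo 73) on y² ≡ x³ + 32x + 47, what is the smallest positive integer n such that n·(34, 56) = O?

8

2P: tangent at (34, 56): λ = (3·34² + 32)/(2·56) ≡ 69/39. 39⁻¹ ≡ 15 (mod 73), so λ ≡ 69·15 ≡ 13.
  x = λ² - 34 - 34 = 169 - 68 ≡ 28; y = λ·(34 - 28) - 56 ≡ 22. → (28, 22)
3P: (28, 22) + (34, 56). λ = (56 - 22)/(34 - 28) ≡ 34/6 mod 73. 6⁻¹ ≡ 61 (mod 73), so λ ≡ 30.
  x = λ² - 28 - 34 = 900 - 62 ≡ 35; y = λ·(28 - 35) - 22 ≡ 60. → (35, 60)
4P: (35, 60) + (34, 56). λ = (56 - 60)/(34 - 35) ≡ 69/72 mod 73. 72⁻¹ ≡ 72 (mod 73) since 72·72 = 5184 ≡ 1, so λ ≡ 4.
  x = λ² - 35 - 34 = 16 - 69 ≡ 20; y = λ·(35 - 20) - 60 ≡ 0. → (20, 0)
5P: (20, 0) + (34, 56). λ = (56 - 0)/(34 - 20) ≡ 56/14 mod 73. 14⁻¹ ≡ 47 (mod 73) since 14·47 = 658 ≡ 1, so λ ≡ 4.
  x = λ² - 20 - 34 = 16 - 54 ≡ 35; y = λ·(20 - 35) - 0 ≡ 13. → (35, 13)
6P: (35, 13) + (34, 56). λ = (56 - 13)/(34 - 35) ≡ 43/72 mod 73. 72⁻¹ ≡ 72 (mod 73) since 72·72 = 5184 ≡ 1, so λ ≡ 30.
  x = λ² - 35 - 34 = 900 - 69 ≡ 28; y = λ·(35 - 28) - 13 ≡ 51. → (28, 51)
7P: (28, 51) + (34, 56). λ = (56 - 51)/(34 - 28) ≡ 5/6 mod 73. 6⁻¹ ≡ 61 (mod 73), so λ ≡ 13.
  x = λ² - 28 - 34 = 169 - 62 ≡ 34; y = λ·(28 - 34) - 51 ≡ 17. → (34, 17)
8P: (34, 17) + (34, 56): same x and y₁ ≡ -y₂, so the sum is O.
8P = O, so the order is 8.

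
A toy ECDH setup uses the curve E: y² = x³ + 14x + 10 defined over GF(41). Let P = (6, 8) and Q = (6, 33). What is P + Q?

O

The two points share x = 6 and their y-coordinates satisfy 8 + 33 ≡ 0 (mod 41), so they are inverses. Their sum is O.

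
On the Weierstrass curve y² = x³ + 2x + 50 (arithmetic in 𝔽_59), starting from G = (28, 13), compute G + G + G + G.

Double-and-add on 4 = (100)₂. Start with G = (28, 13) for the leading 1-bit.
double: tangent at (28, 13): λ = (3·28² + 2)/(2·13) ≡ 53/26. 26⁻¹ ≡ 25 (mod 59) since 26·25 = 650 ≡ 1, so λ ≡ 53·25 ≡ 27.
  x = λ² - 28 - 28 = 729 - 56 ≡ 24; y = λ·(28 - 24) - 13 ≡ 36. → (24, 36)
double: tangent at (24, 36): λ = (3·24² + 2)/(2·36) ≡ 19/13. 13⁻¹ ≡ 50 (mod 59) since 13·50 = 650 ≡ 1, so λ ≡ 19·50 ≡ 6.
  x = λ² - 24 - 24 = 36 - 48 ≡ 47; y = λ·(24 - 47) - 36 ≡ 3. → (47, 3)

(47, 3)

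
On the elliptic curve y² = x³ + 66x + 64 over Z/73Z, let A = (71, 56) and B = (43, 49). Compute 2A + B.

(72, 56)

First 2A:
Repeated addition: build up to 2A.
2A: tangent at (71, 56): λ = (3·71² + 66)/(2·56) ≡ 5/39. 39⁻¹ ≡ 15 (mod 73), so λ ≡ 5·15 ≡ 2.
  x = λ² - 71 - 71 = 4 - 142 ≡ 8; y = λ·(71 - 8) - 56 ≡ 70. → (8, 70)
2A = (8, 70).
Finally 2A + B:
(8, 70) + (43, 49). λ = (49 - 70)/(43 - 8) ≡ 52/35 mod 73. 35⁻¹ ≡ 48 (mod 73), so λ ≡ 14.
  x = λ² - 8 - 43 = 196 - 51 ≡ 72; y = λ·(8 - 72) - 70 ≡ 56. → (72, 56)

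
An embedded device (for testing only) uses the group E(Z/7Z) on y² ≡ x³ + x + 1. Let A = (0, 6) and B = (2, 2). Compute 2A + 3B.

First 2A:
Repeated addition: build up to 2A.
2A: tangent at (0, 6): λ = (3·0² + 1)/(2·6) ≡ 1/5. 5⁻¹ ≡ 3 (mod 7), so λ ≡ 1·3 ≡ 3.
  x = λ² - 0 - 0 = 9 - 0 ≡ 2; y = λ·(0 - 2) - 6 ≡ 2. → (2, 2)
2A = (2, 2).
Next 3B:
Repeated addition: build up to 3B.
2B: tangent at (2, 2): λ = (3·2² + 1)/(2·2) ≡ 6/4. 4⁻¹ ≡ 2 (mod 7), so λ ≡ 6·2 ≡ 5.
  x = λ² - 2 - 2 = 25 - 4 ≡ 0; y = λ·(2 - 0) - 2 ≡ 1. → (0, 1)
3B: (0, 1) + (2, 2). λ = (2 - 1)/(2 - 0) ≡ 1/2 mod 7. 2⁻¹ ≡ 4 (mod 7), so λ ≡ 4.
  x = λ² - 0 - 2 = 16 - 2 ≡ 0; y = λ·(0 - 0) - 1 ≡ 6. → (0, 6)
3B = (0, 6).
Finally 2A + 3B:
(2, 2) + (0, 6). λ = (6 - 2)/(0 - 2) ≡ 4/5 mod 7. 5⁻¹ ≡ 3 (mod 7), so λ ≡ 5.
  x = λ² - 2 - 0 = 25 - 2 ≡ 2; y = λ·(2 - 2) - 2 ≡ 5. → (2, 5)

(2, 5)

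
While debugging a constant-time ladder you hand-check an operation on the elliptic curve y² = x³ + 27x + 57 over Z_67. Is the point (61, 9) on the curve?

yes

y² = 9² ≡ 14; x³ + 27x + 57 = 228685 ≡ 14 (mod 67). 14 = 14.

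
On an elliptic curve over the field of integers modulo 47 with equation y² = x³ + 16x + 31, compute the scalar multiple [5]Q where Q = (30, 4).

Double-and-add on 5 = (101)₂. Start with Q = (30, 4) for the leading 1-bit.
double: tangent at (30, 4): λ = (3·30² + 16)/(2·4) ≡ 37/8. 8⁻¹ ≡ 6 (mod 47), so λ ≡ 37·6 ≡ 34.
  x = λ² - 30 - 30 = 1156 - 60 ≡ 15; y = λ·(30 - 15) - 4 ≡ 36. → (15, 36)
double: tangent at (15, 36): λ = (3·15² + 16)/(2·36) ≡ 33/25. 25⁻¹ ≡ 32 (mod 47), so λ ≡ 33·32 ≡ 22.
  x = λ² - 15 - 15 = 484 - 30 ≡ 31; y = λ·(15 - 31) - 36 ≡ 35. → (31, 35)
add Q: (31, 35) + (30, 4). λ = (4 - 35)/(30 - 31) ≡ 16/46 mod 47. 46⁻¹ ≡ 46 (mod 47) since 46·46 = 2116 ≡ 1, so λ ≡ 31.
  x = λ² - 31 - 30 = 961 - 61 ≡ 7; y = λ·(31 - 7) - 35 ≡ 4. → (7, 4)

(7, 4)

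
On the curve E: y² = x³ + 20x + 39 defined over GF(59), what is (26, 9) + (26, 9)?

(19, 27)

tangent at (26, 9): λ = (3·26² + 20)/(2·9) ≡ 42/18. 18⁻¹ ≡ 23 (mod 59) since 18·23 = 414 ≡ 1, so λ ≡ 42·23 ≡ 22.
  x = λ² - 26 - 26 = 484 - 52 ≡ 19; y = λ·(26 - 19) - 9 ≡ 27. → (19, 27)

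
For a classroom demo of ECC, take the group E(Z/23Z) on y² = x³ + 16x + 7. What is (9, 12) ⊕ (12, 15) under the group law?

(9, 12) + (12, 15). λ = (15 - 12)/(12 - 9) ≡ 3/3 mod 23. 3⁻¹ ≡ 8 (mod 23), so λ ≡ 1.
  x = λ² - 9 - 12 = 1 - 21 ≡ 3; y = λ·(9 - 3) - 12 ≡ 17. → (3, 17)

(3, 17)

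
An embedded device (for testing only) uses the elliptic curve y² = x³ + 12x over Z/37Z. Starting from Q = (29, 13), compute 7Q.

(29, 13)

Repeated addition: build up to 7Q.
2Q: tangent at (29, 13): λ = (3·29² + 12)/(2·13) ≡ 19/26. 26⁻¹ ≡ 10 (mod 37), so λ ≡ 19·10 ≡ 5.
  x = λ² - 29 - 29 = 25 - 58 ≡ 4; y = λ·(29 - 4) - 13 ≡ 1. → (4, 1)
3Q: (4, 1) + (29, 13). λ = (13 - 1)/(29 - 4) ≡ 12/25 mod 37. 25⁻¹ ≡ 3 (mod 37), so λ ≡ 36.
  x = λ² - 4 - 29 = 1296 - 33 ≡ 5; y = λ·(4 - 5) - 1 ≡ 0. → (5, 0)
4Q: (5, 0) + (29, 13). λ = (13 - 0)/(29 - 5) ≡ 13/24 mod 37. 24⁻¹ ≡ 17 (mod 37), so λ ≡ 36.
  x = λ² - 5 - 29 = 1296 - 34 ≡ 4; y = λ·(5 - 4) - 0 ≡ 36. → (4, 36)
5Q: (4, 36) + (29, 13). λ = (13 - 36)/(29 - 4) ≡ 14/25 mod 37. 25⁻¹ ≡ 3 (mod 37) since 25·3 = 75 ≡ 1, so λ ≡ 5.
  x = λ² - 4 - 29 = 25 - 33 ≡ 29; y = λ·(4 - 29) - 36 ≡ 24. → (29, 24)
6Q: (29, 24) + (29, 13): same x and y₁ ≡ -y₂, so the sum is O.
7Q: O + (29, 13) = (29, 13) (identity).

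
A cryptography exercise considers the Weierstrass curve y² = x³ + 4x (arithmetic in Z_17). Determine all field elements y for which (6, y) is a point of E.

6, 11

x³ + 4x + 0 = 240 ≡ 2 (mod 17).
Square roots of 2 mod 17: 6 and 11 (since 6² = 36 ≡ 2).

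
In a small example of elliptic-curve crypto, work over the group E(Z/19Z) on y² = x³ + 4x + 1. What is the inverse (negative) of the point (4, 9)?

(4, 10)

-(4, 9) = (4, -9 mod 19) = (4, 10).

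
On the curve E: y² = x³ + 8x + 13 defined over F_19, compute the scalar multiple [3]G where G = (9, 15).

(5, 8)

Repeated addition: build up to 3G.
2G: tangent at (9, 15): λ = (3·9² + 8)/(2·15) ≡ 4/11. 11⁻¹ ≡ 7 (mod 19), so λ ≡ 4·7 ≡ 9.
  x = λ² - 9 - 9 = 81 - 18 ≡ 6; y = λ·(9 - 6) - 15 ≡ 12. → (6, 12)
3G: (6, 12) + (9, 15). λ = (15 - 12)/(9 - 6) ≡ 3/3 mod 19. 3⁻¹ ≡ 13 (mod 19), so λ ≡ 1.
  x = λ² - 6 - 9 = 1 - 15 ≡ 5; y = λ·(6 - 5) - 12 ≡ 8. → (5, 8)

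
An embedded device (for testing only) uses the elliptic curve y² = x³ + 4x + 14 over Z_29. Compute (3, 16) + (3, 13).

The two points share x = 3 and their y-coordinates satisfy 16 + 13 ≡ 0 (mod 29), so they are inverses. Their sum is ∞.

O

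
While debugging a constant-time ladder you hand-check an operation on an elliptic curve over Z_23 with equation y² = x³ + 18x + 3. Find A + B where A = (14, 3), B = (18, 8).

(14, 3) + (18, 8). λ = (8 - 3)/(18 - 14) ≡ 5/4 mod 23. 4⁻¹ ≡ 6 (mod 23), so λ ≡ 7.
  x = λ² - 14 - 18 = 49 - 32 ≡ 17; y = λ·(14 - 17) - 3 ≡ 22. → (17, 22)

(17, 22)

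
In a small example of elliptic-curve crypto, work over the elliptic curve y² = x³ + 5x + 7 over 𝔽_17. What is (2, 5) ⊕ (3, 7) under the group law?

(16, 1)

(2, 5) + (3, 7). λ = (7 - 5)/(3 - 2) ≡ 2/1 mod 17. 1⁻¹ ≡ 1 (mod 17), so λ ≡ 2.
  x = λ² - 2 - 3 = 4 - 5 ≡ 16; y = λ·(2 - 16) - 5 ≡ 1. → (16, 1)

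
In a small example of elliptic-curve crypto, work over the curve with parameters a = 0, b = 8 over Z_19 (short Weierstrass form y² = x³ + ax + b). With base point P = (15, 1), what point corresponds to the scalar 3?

Repeated addition: build up to 3P.
2P: tangent at (15, 1): λ = (3·15² + 0)/(2·1) ≡ 10/2. 2⁻¹ ≡ 10 (mod 19), so λ ≡ 10·10 ≡ 5.
  x = λ² - 15 - 15 = 25 - 30 ≡ 14; y = λ·(15 - 14) - 1 ≡ 4. → (14, 4)
3P: (14, 4) + (15, 1). λ = (1 - 4)/(15 - 14) ≡ 16/1 mod 19. 1⁻¹ ≡ 1 (mod 19), so λ ≡ 16.
  x = λ² - 14 - 15 = 256 - 29 ≡ 18; y = λ·(14 - 18) - 4 ≡ 8. → (18, 8)

(18, 8)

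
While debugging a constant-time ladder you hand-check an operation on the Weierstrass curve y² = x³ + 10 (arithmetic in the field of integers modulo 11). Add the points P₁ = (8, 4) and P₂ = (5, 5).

(8, 4) + (5, 5). λ = (5 - 4)/(5 - 8) ≡ 1/8 mod 11. 8⁻¹ ≡ 7 (mod 11), so λ ≡ 7.
  x = λ² - 8 - 5 = 49 - 13 ≡ 3; y = λ·(8 - 3) - 4 ≡ 9. → (3, 9)

(3, 9)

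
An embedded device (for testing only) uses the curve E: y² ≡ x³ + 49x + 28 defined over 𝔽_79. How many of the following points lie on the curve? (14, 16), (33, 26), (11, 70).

(14, 16): 16² ≡ 19, rhs ≡ 61 → off.
(33, 26): 26² ≡ 44, rhs ≡ 57 → off.
(11, 70): 70² ≡ 2, rhs ≡ 2 → on.

1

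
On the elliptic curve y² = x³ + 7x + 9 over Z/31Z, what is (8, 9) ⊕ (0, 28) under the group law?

(2, 0)

(8, 9) + (0, 28). λ = (28 - 9)/(0 - 8) ≡ 19/23 mod 31. 23⁻¹ ≡ 27 (mod 31), so λ ≡ 17.
  x = λ² - 8 - 0 = 289 - 8 ≡ 2; y = λ·(8 - 2) - 9 ≡ 0. → (2, 0)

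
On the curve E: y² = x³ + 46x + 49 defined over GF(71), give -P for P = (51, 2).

-(51, 2) = (51, -2 mod 71) = (51, 69).

(51, 69)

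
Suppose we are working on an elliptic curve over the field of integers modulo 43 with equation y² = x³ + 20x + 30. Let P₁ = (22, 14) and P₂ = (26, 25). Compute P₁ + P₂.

(16, 24)

(22, 14) + (26, 25). λ = (25 - 14)/(26 - 22) ≡ 11/4 mod 43. 4⁻¹ ≡ 11 (mod 43) since 4·11 = 44 ≡ 1, so λ ≡ 35.
  x = λ² - 22 - 26 = 1225 - 48 ≡ 16; y = λ·(22 - 16) - 14 ≡ 24. → (16, 24)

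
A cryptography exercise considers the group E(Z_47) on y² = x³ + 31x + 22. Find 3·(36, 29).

(13, 15)

Write Q = (36, 29).
Repeated addition: build up to 3Q.
2Q: tangent at (36, 29): λ = (3·36² + 31)/(2·29) ≡ 18/11. 11⁻¹ ≡ 30 (mod 47), so λ ≡ 18·30 ≡ 23.
  x = λ² - 36 - 36 = 529 - 72 ≡ 34; y = λ·(36 - 34) - 29 ≡ 17. → (34, 17)
3Q: (34, 17) + (36, 29). λ = (29 - 17)/(36 - 34) ≡ 12/2 mod 47. 2⁻¹ ≡ 24 (mod 47), so λ ≡ 6.
  x = λ² - 34 - 36 = 36 - 70 ≡ 13; y = λ·(34 - 13) - 17 ≡ 15. → (13, 15)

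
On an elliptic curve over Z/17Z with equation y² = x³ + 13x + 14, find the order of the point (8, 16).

6

2P: tangent at (8, 16): λ = (3·8² + 13)/(2·16) ≡ 1/15. 15⁻¹ ≡ 8 (mod 17), so λ ≡ 1·8 ≡ 8.
  x = λ² - 8 - 8 = 64 - 16 ≡ 14; y = λ·(8 - 14) - 16 ≡ 4. → (14, 4)
3P: (14, 4) + (8, 16). λ = (16 - 4)/(8 - 14) ≡ 12/11 mod 17. 11⁻¹ ≡ 14 (mod 17), so λ ≡ 15.
  x = λ² - 14 - 8 = 225 - 22 ≡ 16; y = λ·(14 - 16) - 4 ≡ 0. → (16, 0)
4P: (16, 0) + (8, 16). λ = (16 - 0)/(8 - 16) ≡ 16/9 mod 17. 9⁻¹ ≡ 2 (mod 17) since 9·2 = 18 ≡ 1, so λ ≡ 15.
  x = λ² - 16 - 8 = 225 - 24 ≡ 14; y = λ·(16 - 14) - 0 ≡ 13. → (14, 13)
5P: (14, 13) + (8, 16). λ = (16 - 13)/(8 - 14) ≡ 3/11 mod 17. 11⁻¹ ≡ 14 (mod 17), so λ ≡ 8.
  x = λ² - 14 - 8 = 64 - 22 ≡ 8; y = λ·(14 - 8) - 13 ≡ 1. → (8, 1)
6P: (8, 1) + (8, 16): same x and y₁ ≡ -y₂, so the sum is O.
6P = O, so the order is 6.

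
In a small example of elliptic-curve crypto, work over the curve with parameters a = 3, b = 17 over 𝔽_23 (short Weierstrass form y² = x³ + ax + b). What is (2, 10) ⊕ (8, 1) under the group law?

(21, 7)

(2, 10) + (8, 1). λ = (1 - 10)/(8 - 2) ≡ 14/6 mod 23. 6⁻¹ ≡ 4 (mod 23), so λ ≡ 10.
  x = λ² - 2 - 8 = 100 - 10 ≡ 21; y = λ·(2 - 21) - 10 ≡ 7. → (21, 7)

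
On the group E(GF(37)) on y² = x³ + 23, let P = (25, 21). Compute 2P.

tangent at (25, 21): λ = (3·25² + 0)/(2·21) ≡ 25/5. 5⁻¹ ≡ 15 (mod 37), so λ ≡ 25·15 ≡ 5.
  x = λ² - 25 - 25 = 25 - 50 ≡ 12; y = λ·(25 - 12) - 21 ≡ 7. → (12, 7)

(12, 7)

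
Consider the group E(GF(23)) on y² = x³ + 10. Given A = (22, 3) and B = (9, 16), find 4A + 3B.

First 4A:
Repeated addition: build up to 4A.
2A: tangent at (22, 3): λ = (3·22² + 0)/(2·3) ≡ 3/6. 6⁻¹ ≡ 4 (mod 23) since 6·4 = 24 ≡ 1, so λ ≡ 3·4 ≡ 12.
  x = λ² - 22 - 22 = 144 - 44 ≡ 8; y = λ·(22 - 8) - 3 ≡ 4. → (8, 4)
3A: (8, 4) + (22, 3). λ = (3 - 4)/(22 - 8) ≡ 22/14 mod 23. 14⁻¹ ≡ 5 (mod 23), so λ ≡ 18.
  x = λ² - 8 - 22 = 324 - 30 ≡ 18; y = λ·(8 - 18) - 4 ≡ 0. → (18, 0)
4A: (18, 0) + (22, 3). λ = (3 - 0)/(22 - 18) ≡ 3/4 mod 23. 4⁻¹ ≡ 6 (mod 23), so λ ≡ 18.
  x = λ² - 18 - 22 = 324 - 40 ≡ 8; y = λ·(18 - 8) - 0 ≡ 19. → (8, 19)
4A = (8, 19).
Next 3B:
Repeated addition: build up to 3B.
2B: tangent at (9, 16): λ = (3·9² + 0)/(2·16) ≡ 13/9. 9⁻¹ ≡ 18 (mod 23), so λ ≡ 13·18 ≡ 4.
  x = λ² - 9 - 9 = 16 - 18 ≡ 21; y = λ·(9 - 21) - 16 ≡ 5. → (21, 5)
3B: (21, 5) + (9, 16). λ = (16 - 5)/(9 - 21) ≡ 11/11 mod 23. 11⁻¹ ≡ 21 (mod 23), so λ ≡ 1.
  x = λ² - 21 - 9 = 1 - 30 ≡ 17; y = λ·(21 - 17) - 5 ≡ 22. → (17, 22)
3B = (17, 22).
Finally 4A + 3B:
(8, 19) + (17, 22). λ = (22 - 19)/(17 - 8) ≡ 3/9 mod 23. 9⁻¹ ≡ 18 (mod 23) since 9·18 = 162 ≡ 1, so λ ≡ 8.
  x = λ² - 8 - 17 = 64 - 25 ≡ 16; y = λ·(8 - 16) - 19 ≡ 9. → (16, 9)

(16, 9)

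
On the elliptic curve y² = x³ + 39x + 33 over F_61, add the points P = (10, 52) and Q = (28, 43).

(10, 52) + (28, 43). λ = (43 - 52)/(28 - 10) ≡ 52/18 mod 61. 18⁻¹ ≡ 17 (mod 61), so λ ≡ 30.
  x = λ² - 10 - 28 = 900 - 38 ≡ 8; y = λ·(10 - 8) - 52 ≡ 8. → (8, 8)

(8, 8)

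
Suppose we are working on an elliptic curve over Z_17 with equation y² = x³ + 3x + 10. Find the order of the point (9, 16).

2P: tangent at (9, 16): λ = (3·9² + 3)/(2·16) ≡ 8/15. 15⁻¹ ≡ 8 (mod 17) since 15·8 = 120 ≡ 1, so λ ≡ 8·8 ≡ 13.
  x = λ² - 9 - 9 = 169 - 18 ≡ 15; y = λ·(9 - 15) - 16 ≡ 8. → (15, 8)
3P: (15, 8) + (9, 16). λ = (16 - 8)/(9 - 15) ≡ 8/11 mod 17. 11⁻¹ ≡ 14 (mod 17) since 11·14 = 154 ≡ 1, so λ ≡ 10.
  x = λ² - 15 - 9 = 100 - 24 ≡ 8; y = λ·(15 - 8) - 8 ≡ 11. → (8, 11)
4P: (8, 11) + (9, 16). λ = (16 - 11)/(9 - 8) ≡ 5/1 mod 17. 1⁻¹ ≡ 1 (mod 17) since 1·1 = 1 ≡ 1, so λ ≡ 5.
  x = λ² - 8 - 9 = 25 - 17 ≡ 8; y = λ·(8 - 8) - 11 ≡ 6. → (8, 6)
5P: (8, 6) + (9, 16). λ = (16 - 6)/(9 - 8) ≡ 10/1 mod 17. 1⁻¹ ≡ 1 (mod 17) since 1·1 = 1 ≡ 1, so λ ≡ 10.
  x = λ² - 8 - 9 = 100 - 17 ≡ 15; y = λ·(8 - 15) - 6 ≡ 9. → (15, 9)
6P: (15, 9) + (9, 16). λ = (16 - 9)/(9 - 15) ≡ 7/11 mod 17. 11⁻¹ ≡ 14 (mod 17) since 11·14 = 154 ≡ 1, so λ ≡ 13.
  x = λ² - 15 - 9 = 169 - 24 ≡ 9; y = λ·(15 - 9) - 9 ≡ 1. → (9, 1)
7P: (9, 1) + (9, 16): same x and y₁ ≡ -y₂, so the sum is 𝒪.
7P = 𝒪, so the order is 7.

7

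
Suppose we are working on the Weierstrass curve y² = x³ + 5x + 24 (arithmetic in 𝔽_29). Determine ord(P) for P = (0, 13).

9

2P: tangent at (0, 13): λ = (3·0² + 5)/(2·13) ≡ 5/26. 26⁻¹ ≡ 19 (mod 29), so λ ≡ 5·19 ≡ 8.
  x = λ² - 0 - 0 = 64 - 0 ≡ 6; y = λ·(0 - 6) - 13 ≡ 26. → (6, 26)
3P: (6, 26) + (0, 13). λ = (13 - 26)/(0 - 6) ≡ 16/23 mod 29. 23⁻¹ ≡ 24 (mod 29), so λ ≡ 7.
  x = λ² - 6 - 0 = 49 - 6 ≡ 14; y = λ·(6 - 14) - 26 ≡ 5. → (14, 5)
4P: (14, 5) + (0, 13). λ = (13 - 5)/(0 - 14) ≡ 8/15 mod 29. 15⁻¹ ≡ 2 (mod 29) since 15·2 = 30 ≡ 1, so λ ≡ 16.
  x = λ² - 14 - 0 = 256 - 14 ≡ 10; y = λ·(14 - 10) - 5 ≡ 1. → (10, 1)
5P: (10, 1) + (0, 13). λ = (13 - 1)/(0 - 10) ≡ 12/19 mod 29. 19⁻¹ ≡ 26 (mod 29), so λ ≡ 22.
  x = λ² - 10 - 0 = 484 - 10 ≡ 10; y = λ·(10 - 10) - 1 ≡ 28. → (10, 28)
6P: (10, 28) + (0, 13). λ = (13 - 28)/(0 - 10) ≡ 14/19 mod 29. 19⁻¹ ≡ 26 (mod 29), so λ ≡ 16.
  x = λ² - 10 - 0 = 256 - 10 ≡ 14; y = λ·(10 - 14) - 28 ≡ 24. → (14, 24)
7P: (14, 24) + (0, 13). λ = (13 - 24)/(0 - 14) ≡ 18/15 mod 29. 15⁻¹ ≡ 2 (mod 29) since 15·2 = 30 ≡ 1, so λ ≡ 7.
  x = λ² - 14 - 0 = 49 - 14 ≡ 6; y = λ·(14 - 6) - 24 ≡ 3. → (6, 3)
8P: (6, 3) + (0, 13). λ = (13 - 3)/(0 - 6) ≡ 10/23 mod 29. 23⁻¹ ≡ 24 (mod 29), so λ ≡ 8.
  x = λ² - 6 - 0 = 64 - 6 ≡ 0; y = λ·(6 - 0) - 3 ≡ 16. → (0, 16)
9P: (0, 16) + (0, 13): same x and y₁ ≡ -y₂, so the sum is O.
9P = O, so the order is 9.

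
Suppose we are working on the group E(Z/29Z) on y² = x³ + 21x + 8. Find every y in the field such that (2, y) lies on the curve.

x³ + 21x + 8 = 58 ≡ 0 (mod 29).
Only y = 0 satisfies y² ≡ 0.

0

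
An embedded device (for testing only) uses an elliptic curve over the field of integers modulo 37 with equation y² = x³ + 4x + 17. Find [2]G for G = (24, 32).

tangent at (24, 32): λ = (3·24² + 4)/(2·32) ≡ 30/27. 27⁻¹ ≡ 11 (mod 37), so λ ≡ 30·11 ≡ 34.
  x = λ² - 24 - 24 = 1156 - 48 ≡ 35; y = λ·(24 - 35) - 32 ≡ 1. → (35, 1)

(35, 1)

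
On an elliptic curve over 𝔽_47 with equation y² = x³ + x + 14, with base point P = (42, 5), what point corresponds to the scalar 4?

Repeated addition: build up to 4P.
2P: tangent at (42, 5): λ = (3·42² + 1)/(2·5) ≡ 29/10. 10⁻¹ ≡ 33 (mod 47), so λ ≡ 29·33 ≡ 17.
  x = λ² - 42 - 42 = 289 - 84 ≡ 17; y = λ·(42 - 17) - 5 ≡ 44. → (17, 44)
3P: (17, 44) + (42, 5). λ = (5 - 44)/(42 - 17) ≡ 8/25 mod 47. 25⁻¹ ≡ 32 (mod 47) since 25·32 = 800 ≡ 1, so λ ≡ 21.
  x = λ² - 17 - 42 = 441 - 59 ≡ 6; y = λ·(17 - 6) - 44 ≡ 46. → (6, 46)
4P: (6, 46) + (42, 5). λ = (5 - 46)/(42 - 6) ≡ 6/36 mod 47. 36⁻¹ ≡ 17 (mod 47) since 36·17 = 612 ≡ 1, so λ ≡ 8.
  x = λ² - 6 - 42 = 64 - 48 ≡ 16; y = λ·(6 - 16) - 46 ≡ 15. → (16, 15)

(16, 15)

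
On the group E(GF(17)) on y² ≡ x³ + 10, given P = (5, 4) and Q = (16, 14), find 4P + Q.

First 4P:
Double-and-add on 4 = (100)₂. Start with P = (5, 4) for the leading 1-bit.
double: tangent at (5, 4): λ = (3·5² + 0)/(2·4) ≡ 7/8. 8⁻¹ ≡ 15 (mod 17), so λ ≡ 7·15 ≡ 3.
  x = λ² - 5 - 5 = 9 - 10 ≡ 16; y = λ·(5 - 16) - 4 ≡ 14. → (16, 14)
double: tangent at (16, 14): λ = (3·16² + 0)/(2·14) ≡ 3/11. 11⁻¹ ≡ 14 (mod 17), so λ ≡ 3·14 ≡ 8.
  x = λ² - 16 - 16 = 64 - 32 ≡ 15; y = λ·(16 - 15) - 14 ≡ 11. → (15, 11)
4P = (15, 11).
Finally 4P + Q:
(15, 11) + (16, 14). λ = (14 - 11)/(16 - 15) ≡ 3/1 mod 17. 1⁻¹ ≡ 1 (mod 17) since 1·1 = 1 ≡ 1, so λ ≡ 3.
  x = λ² - 15 - 16 = 9 - 31 ≡ 12; y = λ·(15 - 12) - 11 ≡ 15. → (12, 15)

(12, 15)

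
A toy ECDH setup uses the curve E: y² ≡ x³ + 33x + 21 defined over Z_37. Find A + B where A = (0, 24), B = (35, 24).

(0, 24) + (35, 24). λ = (24 - 24)/(35 - 0) ≡ 0/35 mod 37. 35⁻¹ ≡ 18 (mod 37), so λ ≡ 0.
  x = λ² - 0 - 35 = 0 - 35 ≡ 2; y = λ·(0 - 2) - 24 ≡ 13. → (2, 13)

(2, 13)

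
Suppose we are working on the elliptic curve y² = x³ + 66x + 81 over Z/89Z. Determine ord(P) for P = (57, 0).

2P: (57, 0) + (57, 0): same x and y₁ ≡ -y₂, so the sum is O.
2P = O, so the order is 2.

2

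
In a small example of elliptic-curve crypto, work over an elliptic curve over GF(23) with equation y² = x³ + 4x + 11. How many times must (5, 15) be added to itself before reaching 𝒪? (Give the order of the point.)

2P: tangent at (5, 15): λ = (3·5² + 4)/(2·15) ≡ 10/7. 7⁻¹ ≡ 10 (mod 23), so λ ≡ 10·10 ≡ 8.
  x = λ² - 5 - 5 = 64 - 10 ≡ 8; y = λ·(5 - 8) - 15 ≡ 7. → (8, 7)
3P: (8, 7) + (5, 15). λ = (15 - 7)/(5 - 8) ≡ 8/20 mod 23. 20⁻¹ ≡ 15 (mod 23), so λ ≡ 5.
  x = λ² - 8 - 5 = 25 - 13 ≡ 12; y = λ·(8 - 12) - 7 ≡ 19. → (12, 19)
4P: (12, 19) + (5, 15). λ = (15 - 19)/(5 - 12) ≡ 19/16 mod 23. 16⁻¹ ≡ 13 (mod 23) since 16·13 = 208 ≡ 1, so λ ≡ 17.
  x = λ² - 12 - 5 = 289 - 17 ≡ 19; y = λ·(12 - 19) - 19 ≡ 0. → (19, 0)
5P: (19, 0) + (5, 15). λ = (15 - 0)/(5 - 19) ≡ 15/9 mod 23. 9⁻¹ ≡ 18 (mod 23), so λ ≡ 17.
  x = λ² - 19 - 5 = 289 - 24 ≡ 12; y = λ·(19 - 12) - 0 ≡ 4. → (12, 4)
6P: (12, 4) + (5, 15). λ = (15 - 4)/(5 - 12) ≡ 11/16 mod 23. 16⁻¹ ≡ 13 (mod 23), so λ ≡ 5.
  x = λ² - 12 - 5 = 25 - 17 ≡ 8; y = λ·(12 - 8) - 4 ≡ 16. → (8, 16)
7P: (8, 16) + (5, 15). λ = (15 - 16)/(5 - 8) ≡ 22/20 mod 23. 20⁻¹ ≡ 15 (mod 23), so λ ≡ 8.
  x = λ² - 8 - 5 = 64 - 13 ≡ 5; y = λ·(8 - 5) - 16 ≡ 8. → (5, 8)
8P: (5, 8) + (5, 15): same x and y₁ ≡ -y₂, so the sum is 𝒪.
8P = 𝒪, so the order is 8.

8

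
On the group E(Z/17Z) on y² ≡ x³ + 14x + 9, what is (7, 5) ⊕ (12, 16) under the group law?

(7, 5) + (12, 16). λ = (16 - 5)/(12 - 7) ≡ 11/5 mod 17. 5⁻¹ ≡ 7 (mod 17) since 5·7 = 35 ≡ 1, so λ ≡ 9.
  x = λ² - 7 - 12 = 81 - 19 ≡ 11; y = λ·(7 - 11) - 5 ≡ 10. → (11, 10)

(11, 10)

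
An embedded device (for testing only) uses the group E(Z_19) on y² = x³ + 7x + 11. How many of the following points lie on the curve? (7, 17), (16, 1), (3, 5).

2

(7, 17): 17² ≡ 4, rhs ≡ 4 → on.
(16, 1): 1² ≡ 1, rhs ≡ 1 → on.
(3, 5): 5² ≡ 6, rhs ≡ 2 → off.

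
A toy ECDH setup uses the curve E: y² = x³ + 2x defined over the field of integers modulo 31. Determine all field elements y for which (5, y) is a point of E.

none

x³ + 2x + 0 = 135 ≡ 11 (mod 31).
11 is a non-residue mod 31; no y exists.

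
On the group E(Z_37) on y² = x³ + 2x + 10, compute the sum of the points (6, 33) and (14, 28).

(33, 7)

(6, 33) + (14, 28). λ = (28 - 33)/(14 - 6) ≡ 32/8 mod 37. 8⁻¹ ≡ 14 (mod 37), so λ ≡ 4.
  x = λ² - 6 - 14 = 16 - 20 ≡ 33; y = λ·(6 - 33) - 33 ≡ 7. → (33, 7)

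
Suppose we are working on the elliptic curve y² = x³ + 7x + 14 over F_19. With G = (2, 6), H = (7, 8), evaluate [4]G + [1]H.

(2, 13)

First 4G:
Repeated addition: build up to 4G.
2G: tangent at (2, 6): λ = (3·2² + 7)/(2·6) ≡ 0/12. 12⁻¹ ≡ 8 (mod 19), so λ ≡ 0·8 ≡ 0.
  x = λ² - 2 - 2 = 0 - 4 ≡ 15; y = λ·(2 - 15) - 6 ≡ 13. → (15, 13)
3G: (15, 13) + (2, 6). λ = (6 - 13)/(2 - 15) ≡ 12/6 mod 19. 6⁻¹ ≡ 16 (mod 19), so λ ≡ 2.
  x = λ² - 15 - 2 = 4 - 17 ≡ 6; y = λ·(15 - 6) - 13 ≡ 5. → (6, 5)
4G: (6, 5) + (2, 6). λ = (6 - 5)/(2 - 6) ≡ 1/15 mod 19. 15⁻¹ ≡ 14 (mod 19) since 15·14 = 210 ≡ 1, so λ ≡ 14.
  x = λ² - 6 - 2 = 196 - 8 ≡ 17; y = λ·(6 - 17) - 5 ≡ 12. → (17, 12)
4G = (17, 12).
Finally 4G + H:
(17, 12) + (7, 8). λ = (8 - 12)/(7 - 17) ≡ 15/9 mod 19. 9⁻¹ ≡ 17 (mod 19), so λ ≡ 8.
  x = λ² - 17 - 7 = 64 - 24 ≡ 2; y = λ·(17 - 2) - 12 ≡ 13. → (2, 13)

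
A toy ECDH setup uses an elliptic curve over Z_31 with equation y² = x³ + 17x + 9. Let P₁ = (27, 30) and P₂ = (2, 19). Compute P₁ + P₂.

(27, 30) + (2, 19). λ = (19 - 30)/(2 - 27) ≡ 20/6 mod 31. 6⁻¹ ≡ 26 (mod 31), so λ ≡ 24.
  x = λ² - 27 - 2 = 576 - 29 ≡ 20; y = λ·(27 - 20) - 30 ≡ 14. → (20, 14)

(20, 14)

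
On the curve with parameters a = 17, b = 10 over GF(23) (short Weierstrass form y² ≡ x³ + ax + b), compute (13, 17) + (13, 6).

The two points share x = 13 and their y-coordinates satisfy 17 + 6 ≡ 0 (mod 23), so they are inverses. Their sum is 𝒪.

O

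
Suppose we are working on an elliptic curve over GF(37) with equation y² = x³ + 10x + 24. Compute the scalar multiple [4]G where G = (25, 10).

Double-and-add on 4 = (100)₂. Start with G = (25, 10) for the leading 1-bit.
double: tangent at (25, 10): λ = (3·25² + 10)/(2·10) ≡ 35/20. 20⁻¹ ≡ 13 (mod 37) since 20·13 = 260 ≡ 1, so λ ≡ 35·13 ≡ 11.
  x = λ² - 25 - 25 = 121 - 50 ≡ 34; y = λ·(25 - 34) - 10 ≡ 2. → (34, 2)
double: tangent at (34, 2): λ = (3·34² + 10)/(2·2) ≡ 0/4. 4⁻¹ ≡ 28 (mod 37), so λ ≡ 0·28 ≡ 0.
  x = λ² - 34 - 34 = 0 - 68 ≡ 6; y = λ·(34 - 6) - 2 ≡ 35. → (6, 35)

(6, 35)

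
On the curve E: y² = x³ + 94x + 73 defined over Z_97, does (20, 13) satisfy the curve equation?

no

y² = 13² ≡ 72; x³ + 94x + 73 = 9953 ≡ 59 (mod 97). 72 ≠ 59.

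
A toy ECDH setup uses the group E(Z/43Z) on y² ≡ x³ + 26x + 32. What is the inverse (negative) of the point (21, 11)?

-(21, 11) = (21, -11 mod 43) = (21, 32).

(21, 32)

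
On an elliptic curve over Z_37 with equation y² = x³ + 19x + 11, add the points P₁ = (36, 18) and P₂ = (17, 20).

(36, 18) + (17, 20). λ = (20 - 18)/(17 - 36) ≡ 2/18 mod 37. 18⁻¹ ≡ 35 (mod 37), so λ ≡ 33.
  x = λ² - 36 - 17 = 1089 - 53 ≡ 0; y = λ·(36 - 0) - 18 ≡ 23. → (0, 23)

(0, 23)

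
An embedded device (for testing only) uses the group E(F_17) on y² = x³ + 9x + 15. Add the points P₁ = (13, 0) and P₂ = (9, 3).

(13, 0) + (9, 3). λ = (3 - 0)/(9 - 13) ≡ 3/13 mod 17. 13⁻¹ ≡ 4 (mod 17), so λ ≡ 12.
  x = λ² - 13 - 9 = 144 - 22 ≡ 3; y = λ·(13 - 3) - 0 ≡ 1. → (3, 1)

(3, 1)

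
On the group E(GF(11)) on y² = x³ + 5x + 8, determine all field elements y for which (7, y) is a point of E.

1, 10

x³ + 5x + 8 = 386 ≡ 1 (mod 11).
Square roots of 1 mod 11: 1 and 10 (since 1² = 1 ≡ 1).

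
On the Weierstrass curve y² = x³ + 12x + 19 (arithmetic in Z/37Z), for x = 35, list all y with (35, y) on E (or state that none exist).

x³ + 12x + 19 = 43314 ≡ 24 (mod 37).
24 is a non-residue mod 37; no y exists.

none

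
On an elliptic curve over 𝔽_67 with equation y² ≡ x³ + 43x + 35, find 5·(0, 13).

(21, 22)

Write Q = (0, 13).
Double-and-add on 5 = (101)₂. Start with Q = (0, 13) for the leading 1-bit.
double: tangent at (0, 13): λ = (3·0² + 43)/(2·13) ≡ 43/26. 26⁻¹ ≡ 49 (mod 67) since 26·49 = 1274 ≡ 1, so λ ≡ 43·49 ≡ 30.
  x = λ² - 0 - 0 = 900 - 0 ≡ 29; y = λ·(0 - 29) - 13 ≡ 55. → (29, 55)
double: tangent at (29, 55): λ = (3·29² + 43)/(2·55) ≡ 20/43. 43⁻¹ ≡ 53 (mod 67), so λ ≡ 20·53 ≡ 55.
  x = λ² - 29 - 29 = 3025 - 58 ≡ 19; y = λ·(29 - 19) - 55 ≡ 26. → (19, 26)
add Q: (19, 26) + (0, 13). λ = (13 - 26)/(0 - 19) ≡ 54/48 mod 67. 48⁻¹ ≡ 7 (mod 67), so λ ≡ 43.
  x = λ² - 19 - 0 = 1849 - 19 ≡ 21; y = λ·(19 - 21) - 26 ≡ 22. → (21, 22)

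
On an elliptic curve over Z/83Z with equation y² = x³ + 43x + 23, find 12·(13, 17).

Write G = (13, 17).
Double-and-add on 12 = (1100)₂. Start with G = (13, 17) for the leading 1-bit.
double: tangent at (13, 17): λ = (3·13² + 43)/(2·17) ≡ 52/34. 34⁻¹ ≡ 22 (mod 83), so λ ≡ 52·22 ≡ 65.
  x = λ² - 13 - 13 = 4225 - 26 ≡ 49; y = λ·(13 - 49) - 17 ≡ 50. → (49, 50)
add G: (49, 50) + (13, 17). λ = (17 - 50)/(13 - 49) ≡ 50/47 mod 83. 47⁻¹ ≡ 53 (mod 83), so λ ≡ 77.
  x = λ² - 49 - 13 = 5929 - 62 ≡ 57; y = λ·(49 - 57) - 50 ≡ 81. → (57, 81)
double: tangent at (57, 81): λ = (3·57² + 43)/(2·81) ≡ 79/79. 79⁻¹ ≡ 62 (mod 83) since 79·62 = 4898 ≡ 1, so λ ≡ 79·62 ≡ 1.
  x = λ² - 57 - 57 = 1 - 114 ≡ 53; y = λ·(57 - 53) - 81 ≡ 6. → (53, 6)
double: tangent at (53, 6): λ = (3·53² + 43)/(2·6) ≡ 4/12. 12⁻¹ ≡ 7 (mod 83), so λ ≡ 4·7 ≡ 28.
  x = λ² - 53 - 53 = 784 - 106 ≡ 14; y = λ·(53 - 14) - 6 ≡ 7. → (14, 7)

(14, 7)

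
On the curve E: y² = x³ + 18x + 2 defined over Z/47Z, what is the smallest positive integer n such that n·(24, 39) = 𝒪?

2P: tangent at (24, 39): λ = (3·24² + 18)/(2·39) ≡ 7/31. 31⁻¹ ≡ 44 (mod 47) since 31·44 = 1364 ≡ 1, so λ ≡ 7·44 ≡ 26.
  x = λ² - 24 - 24 = 676 - 48 ≡ 17; y = λ·(24 - 17) - 39 ≡ 2. → (17, 2)
3P: (17, 2) + (24, 39). λ = (39 - 2)/(24 - 17) ≡ 37/7 mod 47. 7⁻¹ ≡ 27 (mod 47), so λ ≡ 12.
  x = λ² - 17 - 24 = 144 - 41 ≡ 9; y = λ·(17 - 9) - 2 ≡ 0. → (9, 0)
4P: (9, 0) + (24, 39). λ = (39 - 0)/(24 - 9) ≡ 39/15 mod 47. 15⁻¹ ≡ 22 (mod 47) since 15·22 = 330 ≡ 1, so λ ≡ 12.
  x = λ² - 9 - 24 = 144 - 33 ≡ 17; y = λ·(9 - 17) - 0 ≡ 45. → (17, 45)
5P: (17, 45) + (24, 39). λ = (39 - 45)/(24 - 17) ≡ 41/7 mod 47. 7⁻¹ ≡ 27 (mod 47), so λ ≡ 26.
  x = λ² - 17 - 24 = 676 - 41 ≡ 24; y = λ·(17 - 24) - 45 ≡ 8. → (24, 8)
6P: (24, 8) + (24, 39): same x and y₁ ≡ -y₂, so the sum is 𝒪.
6P = 𝒪, so the order is 6.

6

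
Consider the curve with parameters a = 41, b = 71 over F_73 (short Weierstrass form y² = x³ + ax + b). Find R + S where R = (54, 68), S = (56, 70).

(54, 68) + (56, 70). λ = (70 - 68)/(56 - 54) ≡ 2/2 mod 73. 2⁻¹ ≡ 37 (mod 73), so λ ≡ 1.
  x = λ² - 54 - 56 = 1 - 110 ≡ 37; y = λ·(54 - 37) - 68 ≡ 22. → (37, 22)

(37, 22)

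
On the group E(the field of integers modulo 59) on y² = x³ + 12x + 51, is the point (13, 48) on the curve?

no

y² = 48² ≡ 3; x³ + 12x + 51 = 2404 ≡ 44 (mod 59). 3 ≠ 44.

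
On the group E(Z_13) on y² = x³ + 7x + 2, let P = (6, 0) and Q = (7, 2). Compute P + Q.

(4, 4)

(6, 0) + (7, 2). λ = (2 - 0)/(7 - 6) ≡ 2/1 mod 13. 1⁻¹ ≡ 1 (mod 13), so λ ≡ 2.
  x = λ² - 6 - 7 = 4 - 13 ≡ 4; y = λ·(6 - 4) - 0 ≡ 4. → (4, 4)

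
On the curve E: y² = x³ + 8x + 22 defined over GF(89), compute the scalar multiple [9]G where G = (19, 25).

(46, 87)

Repeated addition: build up to 9G.
2G: tangent at (19, 25): λ = (3·19² + 8)/(2·25) ≡ 23/50. 50⁻¹ ≡ 73 (mod 89) since 50·73 = 3650 ≡ 1, so λ ≡ 23·73 ≡ 77.
  x = λ² - 19 - 19 = 5929 - 38 ≡ 17; y = λ·(19 - 17) - 25 ≡ 40. → (17, 40)
3G: (17, 40) + (19, 25). λ = (25 - 40)/(19 - 17) ≡ 74/2 mod 89. 2⁻¹ ≡ 45 (mod 89) since 2·45 = 90 ≡ 1, so λ ≡ 37.
  x = λ² - 17 - 19 = 1369 - 36 ≡ 87; y = λ·(17 - 87) - 40 ≡ 40. → (87, 40)
4G: (87, 40) + (19, 25). λ = (25 - 40)/(19 - 87) ≡ 74/21 mod 89. 21⁻¹ ≡ 17 (mod 89) since 21·17 = 357 ≡ 1, so λ ≡ 12.
  x = λ² - 87 - 19 = 144 - 106 ≡ 38; y = λ·(87 - 38) - 40 ≡ 14. → (38, 14)
5G: (38, 14) + (19, 25). λ = (25 - 14)/(19 - 38) ≡ 11/70 mod 89. 70⁻¹ ≡ 14 (mod 89), so λ ≡ 65.
  x = λ² - 38 - 19 = 4225 - 57 ≡ 74; y = λ·(38 - 74) - 14 ≡ 49. → (74, 49)
6G: (74, 49) + (19, 25). λ = (25 - 49)/(19 - 74) ≡ 65/34 mod 89. 34⁻¹ ≡ 55 (mod 89) since 34·55 = 1870 ≡ 1, so λ ≡ 15.
  x = λ² - 74 - 19 = 225 - 93 ≡ 43; y = λ·(74 - 43) - 49 ≡ 60. → (43, 60)
7G: (43, 60) + (19, 25). λ = (25 - 60)/(19 - 43) ≡ 54/65 mod 89. 65⁻¹ ≡ 63 (mod 89), so λ ≡ 20.
  x = λ² - 43 - 19 = 400 - 62 ≡ 71; y = λ·(43 - 71) - 60 ≡ 3. → (71, 3)
8G: (71, 3) + (19, 25). λ = (25 - 3)/(19 - 71) ≡ 22/37 mod 89. 37⁻¹ ≡ 77 (mod 89), so λ ≡ 3.
  x = λ² - 71 - 19 = 9 - 90 ≡ 8; y = λ·(71 - 8) - 3 ≡ 8. → (8, 8)
9G: (8, 8) + (19, 25). λ = (25 - 8)/(19 - 8) ≡ 17/11 mod 89. 11⁻¹ ≡ 81 (mod 89) since 11·81 = 891 ≡ 1, so λ ≡ 42.
  x = λ² - 8 - 19 = 1764 - 27 ≡ 46; y = λ·(8 - 46) - 8 ≡ 87. → (46, 87)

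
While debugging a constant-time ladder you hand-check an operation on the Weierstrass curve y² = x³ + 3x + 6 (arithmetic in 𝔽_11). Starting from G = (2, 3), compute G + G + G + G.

(2, 8)

Repeated addition: build up to 4G.
2G: tangent at (2, 3): λ = (3·2² + 3)/(2·3) ≡ 4/6. 6⁻¹ ≡ 2 (mod 11), so λ ≡ 4·2 ≡ 8.
  x = λ² - 2 - 2 = 64 - 4 ≡ 5; y = λ·(2 - 5) - 3 ≡ 6. → (5, 6)
3G: (5, 6) + (2, 3). λ = (3 - 6)/(2 - 5) ≡ 8/8 mod 11. 8⁻¹ ≡ 7 (mod 11) since 8·7 = 56 ≡ 1, so λ ≡ 1.
  x = λ² - 5 - 2 = 1 - 7 ≡ 5; y = λ·(5 - 5) - 6 ≡ 5. → (5, 5)
4G: (5, 5) + (2, 3). λ = (3 - 5)/(2 - 5) ≡ 9/8 mod 11. 8⁻¹ ≡ 7 (mod 11), so λ ≡ 8.
  x = λ² - 5 - 2 = 64 - 7 ≡ 2; y = λ·(5 - 2) - 5 ≡ 8. → (2, 8)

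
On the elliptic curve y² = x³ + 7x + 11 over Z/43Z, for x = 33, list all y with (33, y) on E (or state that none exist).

4, 39

x³ + 7x + 11 = 36179 ≡ 16 (mod 43).
Square roots of 16 mod 43: 4 and 39 (since 4² = 16 ≡ 16).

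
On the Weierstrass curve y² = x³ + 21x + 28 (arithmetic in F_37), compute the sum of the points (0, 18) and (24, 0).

(2, 2)

(0, 18) + (24, 0). λ = (0 - 18)/(24 - 0) ≡ 19/24 mod 37. 24⁻¹ ≡ 17 (mod 37), so λ ≡ 27.
  x = λ² - 0 - 24 = 729 - 24 ≡ 2; y = λ·(0 - 2) - 18 ≡ 2. → (2, 2)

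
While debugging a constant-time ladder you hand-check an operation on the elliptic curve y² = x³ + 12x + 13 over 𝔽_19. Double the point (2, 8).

tangent at (2, 8): λ = (3·2² + 12)/(2·8) ≡ 5/16. 16⁻¹ ≡ 6 (mod 19) since 16·6 = 96 ≡ 1, so λ ≡ 5·6 ≡ 11.
  x = λ² - 2 - 2 = 121 - 4 ≡ 3; y = λ·(2 - 3) - 8 ≡ 0. → (3, 0)

(3, 0)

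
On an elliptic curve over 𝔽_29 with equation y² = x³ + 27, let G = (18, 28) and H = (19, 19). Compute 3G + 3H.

First 3G:
Repeated addition: build up to 3G.
2G: tangent at (18, 28): λ = (3·18² + 0)/(2·28) ≡ 15/27. 27⁻¹ ≡ 14 (mod 29) since 27·14 = 378 ≡ 1, so λ ≡ 15·14 ≡ 7.
  x = λ² - 18 - 18 = 49 - 36 ≡ 13; y = λ·(18 - 13) - 28 ≡ 7. → (13, 7)
3G: (13, 7) + (18, 28). λ = (28 - 7)/(18 - 13) ≡ 21/5 mod 29. 5⁻¹ ≡ 6 (mod 29) since 5·6 = 30 ≡ 1, so λ ≡ 10.
  x = λ² - 13 - 18 = 100 - 31 ≡ 11; y = λ·(13 - 11) - 7 ≡ 13. → (11, 13)
3G = (11, 13).
Next 3H:
Repeated addition: build up to 3H.
2H: tangent at (19, 19): λ = (3·19² + 0)/(2·19) ≡ 10/9. 9⁻¹ ≡ 13 (mod 29), so λ ≡ 10·13 ≡ 14.
  x = λ² - 19 - 19 = 196 - 38 ≡ 13; y = λ·(19 - 13) - 19 ≡ 7. → (13, 7)
3H: (13, 7) + (19, 19). λ = (19 - 7)/(19 - 13) ≡ 12/6 mod 29. 6⁻¹ ≡ 5 (mod 29) since 6·5 = 30 ≡ 1, so λ ≡ 2.
  x = λ² - 13 - 19 = 4 - 32 ≡ 1; y = λ·(13 - 1) - 7 ≡ 17. → (1, 17)
3H = (1, 17).
Finally 3G + 3H:
(11, 13) + (1, 17). λ = (17 - 13)/(1 - 11) ≡ 4/19 mod 29. 19⁻¹ ≡ 26 (mod 29) since 19·26 = 494 ≡ 1, so λ ≡ 17.
  x = λ² - 11 - 1 = 289 - 12 ≡ 16; y = λ·(11 - 16) - 13 ≡ 18. → (16, 18)

(16, 18)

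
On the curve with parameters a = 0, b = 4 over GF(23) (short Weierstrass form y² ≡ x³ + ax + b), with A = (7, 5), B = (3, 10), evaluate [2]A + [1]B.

(6, 6)

First 2A:
Repeated addition: build up to 2A.
2A: tangent at (7, 5): λ = (3·7² + 0)/(2·5) ≡ 9/10. 10⁻¹ ≡ 7 (mod 23), so λ ≡ 9·7 ≡ 17.
  x = λ² - 7 - 7 = 289 - 14 ≡ 22; y = λ·(7 - 22) - 5 ≡ 16. → (22, 16)
2A = (22, 16).
Finally 2A + B:
(22, 16) + (3, 10). λ = (10 - 16)/(3 - 22) ≡ 17/4 mod 23. 4⁻¹ ≡ 6 (mod 23) since 4·6 = 24 ≡ 1, so λ ≡ 10.
  x = λ² - 22 - 3 = 100 - 25 ≡ 6; y = λ·(22 - 6) - 16 ≡ 6. → (6, 6)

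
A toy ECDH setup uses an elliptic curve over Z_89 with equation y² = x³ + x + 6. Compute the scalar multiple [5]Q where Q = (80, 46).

Double-and-add on 5 = (101)₂. Start with Q = (80, 46) for the leading 1-bit.
double: tangent at (80, 46): λ = (3·80² + 1)/(2·46) ≡ 66/3. 3⁻¹ ≡ 30 (mod 89), so λ ≡ 66·30 ≡ 22.
  x = λ² - 80 - 80 = 484 - 160 ≡ 57; y = λ·(80 - 57) - 46 ≡ 15. → (57, 15)
double: tangent at (57, 15): λ = (3·57² + 1)/(2·15) ≡ 47/30. 30⁻¹ ≡ 3 (mod 89), so λ ≡ 47·3 ≡ 52.
  x = λ² - 57 - 57 = 2704 - 114 ≡ 9; y = λ·(57 - 9) - 15 ≡ 78. → (9, 78)
add Q: (9, 78) + (80, 46). λ = (46 - 78)/(80 - 9) ≡ 57/71 mod 89. 71⁻¹ ≡ 84 (mod 89) since 71·84 = 5964 ≡ 1, so λ ≡ 71.
  x = λ² - 9 - 80 = 5041 - 89 ≡ 57; y = λ·(9 - 57) - 78 ≡ 74. → (57, 74)

(57, 74)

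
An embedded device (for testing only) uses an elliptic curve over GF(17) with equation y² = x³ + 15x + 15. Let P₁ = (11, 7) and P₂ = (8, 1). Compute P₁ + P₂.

(2, 11)

(11, 7) + (8, 1). λ = (1 - 7)/(8 - 11) ≡ 11/14 mod 17. 14⁻¹ ≡ 11 (mod 17), so λ ≡ 2.
  x = λ² - 11 - 8 = 4 - 19 ≡ 2; y = λ·(11 - 2) - 7 ≡ 11. → (2, 11)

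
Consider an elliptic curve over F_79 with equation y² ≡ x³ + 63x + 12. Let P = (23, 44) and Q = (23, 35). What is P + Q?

The two points share x = 23 and their y-coordinates satisfy 44 + 35 ≡ 0 (mod 79), so they are inverses. Their sum is O.

O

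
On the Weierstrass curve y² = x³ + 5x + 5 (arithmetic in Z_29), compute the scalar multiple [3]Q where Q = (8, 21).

Repeated addition: build up to 3Q.
2Q: tangent at (8, 21): λ = (3·8² + 5)/(2·21) ≡ 23/13. 13⁻¹ ≡ 9 (mod 29), so λ ≡ 23·9 ≡ 4.
  x = λ² - 8 - 8 = 16 - 16 ≡ 0; y = λ·(8 - 0) - 21 ≡ 11. → (0, 11)
3Q: (0, 11) + (8, 21). λ = (21 - 11)/(8 - 0) ≡ 10/8 mod 29. 8⁻¹ ≡ 11 (mod 29) since 8·11 = 88 ≡ 1, so λ ≡ 23.
  x = λ² - 0 - 8 = 529 - 8 ≡ 28; y = λ·(0 - 28) - 11 ≡ 12. → (28, 12)

(28, 12)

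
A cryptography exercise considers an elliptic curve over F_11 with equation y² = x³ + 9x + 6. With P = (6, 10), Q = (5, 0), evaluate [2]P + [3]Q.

(7, 7)

First 2P:
Repeated addition: build up to 2P.
2P: tangent at (6, 10): λ = (3·6² + 9)/(2·10) ≡ 7/9. 9⁻¹ ≡ 5 (mod 11), so λ ≡ 7·5 ≡ 2.
  x = λ² - 6 - 6 = 4 - 12 ≡ 3; y = λ·(6 - 3) - 10 ≡ 7. → (3, 7)
2P = (3, 7).
Next 3Q:
Repeated addition: build up to 3Q.
2Q: (5, 0) + (5, 0): same x and y₁ ≡ -y₂, so the sum is O.
3Q: O + (5, 0) = (5, 0) (identity).
3Q = (5, 0).
Finally 2P + 3Q:
(3, 7) + (5, 0). λ = (0 - 7)/(5 - 3) ≡ 4/2 mod 11. 2⁻¹ ≡ 6 (mod 11), so λ ≡ 2.
  x = λ² - 3 - 5 = 4 - 8 ≡ 7; y = λ·(3 - 7) - 7 ≡ 7. → (7, 7)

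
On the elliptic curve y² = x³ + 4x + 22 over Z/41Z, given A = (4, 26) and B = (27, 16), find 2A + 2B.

First 2A:
Repeated addition: build up to 2A.
2A: tangent at (4, 26): λ = (3·4² + 4)/(2·26) ≡ 11/11. 11⁻¹ ≡ 15 (mod 41) since 11·15 = 165 ≡ 1, so λ ≡ 11·15 ≡ 1.
  x = λ² - 4 - 4 = 1 - 8 ≡ 34; y = λ·(4 - 34) - 26 ≡ 26. → (34, 26)
2A = (34, 26).
Next 2B:
Repeated addition: build up to 2B.
2B: tangent at (27, 16): λ = (3·27² + 4)/(2·16) ≡ 18/32. 32⁻¹ ≡ 9 (mod 41), so λ ≡ 18·9 ≡ 39.
  x = λ² - 27 - 27 = 1521 - 54 ≡ 32; y = λ·(27 - 32) - 16 ≡ 35. → (32, 35)
2B = (32, 35).
Finally 2A + 2B:
(34, 26) + (32, 35). λ = (35 - 26)/(32 - 34) ≡ 9/39 mod 41. 39⁻¹ ≡ 20 (mod 41), so λ ≡ 16.
  x = λ² - 34 - 32 = 256 - 66 ≡ 26; y = λ·(34 - 26) - 26 ≡ 20. → (26, 20)

(26, 20)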